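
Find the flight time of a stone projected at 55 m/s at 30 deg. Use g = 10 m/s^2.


Given: v0 = 55 m/s, theta = 30 deg, g = 10 m/s^2
sin(30) = 1/2
Using T = 2*v0*sin(theta) / g
T = 2*55*1/2 / 10
T = 55 / 10
T = 11/2 s

11/2 s


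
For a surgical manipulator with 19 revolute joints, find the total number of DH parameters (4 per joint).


Given: 19 joints, 4 DH parameters per joint (d, theta, a, alpha)
Total DH parameters = number_of_joints * 4
Total = 19 * 4
Total = 76

76


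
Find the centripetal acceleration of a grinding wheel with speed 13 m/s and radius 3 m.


Given: v = 13 m/s, r = 3 m
Using a_c = v^2 / r
a_c = 13^2 / 3
a_c = 169 / 3
a_c = 169/3 m/s^2

169/3 m/s^2


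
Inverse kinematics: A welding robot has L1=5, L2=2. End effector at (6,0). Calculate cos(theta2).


Given: L1 = 5, L2 = 2, target (x, y) = (6, 0)
Using cos(theta2) = (x^2 + y^2 - L1^2 - L2^2) / (2*L1*L2)
x^2 + y^2 = 6^2 + 0 = 36
L1^2 + L2^2 = 25 + 4 = 29
Numerator = 36 - 29 = 7
Denominator = 2*5*2 = 20
cos(theta2) = 7/20 = 7/20

7/20


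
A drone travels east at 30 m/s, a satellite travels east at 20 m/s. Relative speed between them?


Given: v_A = 30 m/s east, v_B = 20 m/s east
Both move in the same direction; relative speed = |v_A - v_B|
|30 - 20| = |10|
= 10 m/s

10 m/s


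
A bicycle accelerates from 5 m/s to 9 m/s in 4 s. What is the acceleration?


Given: initial velocity v0 = 5 m/s, final velocity v = 9 m/s, time t = 4 s
Using a = (v - v0) / t
a = (9 - 5) / 4
a = 4 / 4
a = 1 m/s^2

1 m/s^2


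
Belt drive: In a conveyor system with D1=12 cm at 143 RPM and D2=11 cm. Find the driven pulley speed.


Given: D1 = 12 cm, w1 = 143 RPM, D2 = 11 cm
Using D1*w1 = D2*w2
w2 = D1*w1 / D2
w2 = 12*143 / 11
w2 = 1716 / 11
w2 = 156 RPM

156 RPM


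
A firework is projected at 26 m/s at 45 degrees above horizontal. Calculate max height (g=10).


Given: v0 = 26 m/s, theta = 45 deg, g = 10 m/s^2
sin^2(45) = 1/2
Using H = v0^2 * sin^2(theta) / (2*g)
H = 26^2 * 1/2 / (2*10)
H = 676 * 1/2 / 20
H = 338 / 20
H = 169/10 m

169/10 m


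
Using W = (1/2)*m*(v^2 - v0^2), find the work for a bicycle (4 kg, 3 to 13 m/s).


Given: m = 4 kg, v0 = 3 m/s, v = 13 m/s
Using W = (1/2)*m*(v^2 - v0^2)
v^2 = 13^2 = 169
v0^2 = 3^2 = 9
v^2 - v0^2 = 169 - 9 = 160
W = (1/2)*4*160 = 320 J

320 J


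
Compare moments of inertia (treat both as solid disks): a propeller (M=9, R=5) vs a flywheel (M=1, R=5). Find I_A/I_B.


Given: M1=9 kg, R1=5 m, M2=1 kg, R2=5 m
For a disk: I = (1/2)*M*R^2, so I_A/I_B = (M1*R1^2)/(M2*R2^2)
M1*R1^2 = 9*25 = 225
M2*R2^2 = 1*25 = 25
I_A/I_B = 225/25 = 9

9


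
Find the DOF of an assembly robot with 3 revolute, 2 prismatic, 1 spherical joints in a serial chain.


Given: serial robot with 3 revolute, 2 prismatic, 1 spherical joints
DOF contribution per joint type: revolute=1, prismatic=1, spherical=3, fixed=0
DOF = 3*1 + 2*1 + 1*3
DOF = 8

8


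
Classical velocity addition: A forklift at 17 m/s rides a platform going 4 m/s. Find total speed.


Given: object velocity = 17 m/s, platform velocity = 4 m/s (same direction)
Using classical velocity addition: v_total = v_object + v_platform
v_total = 17 + 4
v_total = 21 m/s

21 m/s


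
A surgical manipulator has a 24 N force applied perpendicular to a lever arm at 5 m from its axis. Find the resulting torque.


Given: F = 24 N, r = 5 m, angle = 90 deg (perpendicular)
Using tau = F * r * sin(90)
sin(90) = 1
tau = 24 * 5 * 1
tau = 120 Nm

120 Nm


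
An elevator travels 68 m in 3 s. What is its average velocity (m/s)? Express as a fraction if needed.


Given: distance d = 68 m, time t = 3 s
Using v = d / t
v = 68 / 3
v = 68/3 m/s

68/3 m/s


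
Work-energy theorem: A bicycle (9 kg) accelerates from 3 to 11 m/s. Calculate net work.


Given: m = 9 kg, v0 = 3 m/s, v = 11 m/s
Using W = (1/2)*m*(v^2 - v0^2)
v^2 = 11^2 = 121
v0^2 = 3^2 = 9
v^2 - v0^2 = 121 - 9 = 112
W = (1/2)*9*112 = 504 J

504 J


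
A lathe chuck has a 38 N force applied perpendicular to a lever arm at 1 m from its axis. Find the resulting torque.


Given: F = 38 N, r = 1 m, angle = 90 deg (perpendicular)
Using tau = F * r * sin(90)
sin(90) = 1
tau = 38 * 1 * 1
tau = 38 Nm

38 Nm


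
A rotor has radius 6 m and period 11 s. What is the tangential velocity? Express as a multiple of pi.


Given: radius r = 6 m, period T = 11 s
Using v = 2*pi*r / T
v = 2*pi*6 / 11
v = 12*pi / 11
v = 12/11*pi m/s

12/11*pi m/s


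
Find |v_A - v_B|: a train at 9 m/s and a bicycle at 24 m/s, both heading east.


Given: v_A = 9 m/s east, v_B = 24 m/s east
Both move in the same direction; relative speed = |v_A - v_B|
|9 - 24| = |-15|
= 15 m/s

15 m/s


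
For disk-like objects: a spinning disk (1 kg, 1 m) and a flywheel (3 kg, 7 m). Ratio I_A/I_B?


Given: M1=1 kg, R1=1 m, M2=3 kg, R2=7 m
For a disk: I = (1/2)*M*R^2, so I_A/I_B = (M1*R1^2)/(M2*R2^2)
M1*R1^2 = 1*1 = 1
M2*R2^2 = 3*49 = 147
I_A/I_B = 1/147 = 1/147

1/147


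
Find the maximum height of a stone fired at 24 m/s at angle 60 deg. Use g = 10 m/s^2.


Given: v0 = 24 m/s, theta = 60 deg, g = 10 m/s^2
sin^2(60) = 3/4
Using H = v0^2 * sin^2(theta) / (2*g)
H = 24^2 * 3/4 / (2*10)
H = 576 * 3/4 / 20
H = 432 / 20
H = 108/5 m

108/5 m


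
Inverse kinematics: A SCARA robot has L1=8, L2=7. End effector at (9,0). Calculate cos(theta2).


Given: L1 = 8, L2 = 7, target (x, y) = (9, 0)
Using cos(theta2) = (x^2 + y^2 - L1^2 - L2^2) / (2*L1*L2)
x^2 + y^2 = 9^2 + 0 = 81
L1^2 + L2^2 = 64 + 49 = 113
Numerator = 81 - 113 = -32
Denominator = 2*8*7 = 112
cos(theta2) = -32/112 = -2/7

-2/7


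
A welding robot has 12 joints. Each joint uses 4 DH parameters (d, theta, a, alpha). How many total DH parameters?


Given: 12 joints, 4 DH parameters per joint (d, theta, a, alpha)
Total DH parameters = number_of_joints * 4
Total = 12 * 4
Total = 48

48


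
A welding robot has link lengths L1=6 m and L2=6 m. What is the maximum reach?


Given: L1 = 6 m, L2 = 6 m
For a 2-link planar arm, max reach = L1 + L2 (fully extended)
Max reach = 6 + 6
Max reach = 12 m

12 m


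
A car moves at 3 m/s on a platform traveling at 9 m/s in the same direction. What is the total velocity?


Given: object velocity = 3 m/s, platform velocity = 9 m/s (same direction)
Using classical velocity addition: v_total = v_object + v_platform
v_total = 3 + 9
v_total = 12 m/s

12 m/s


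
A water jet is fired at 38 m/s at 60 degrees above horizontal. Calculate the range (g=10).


Given: v0 = 38 m/s, theta = 60 deg, g = 10 m/s^2
sin(2*60) = sin(120) = sqrt(3)/2
Using R = v0^2 * sin(2*theta) / g
R = 38^2 * (sqrt(3)/2) / 10
R = 1444 * sqrt(3) / 20
R = 361/5*sqrt(3) m

361/5*sqrt(3) m


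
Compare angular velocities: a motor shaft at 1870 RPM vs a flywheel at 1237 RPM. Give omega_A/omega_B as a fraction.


Given: RPM_A = 1870, RPM_B = 1237
omega = 2*pi*RPM/60, so omega_A/omega_B = RPM_A / RPM_B
omega_A/omega_B = 1870 / 1237
omega_A/omega_B = 1870/1237

1870/1237


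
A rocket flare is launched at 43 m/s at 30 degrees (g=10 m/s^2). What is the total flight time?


Given: v0 = 43 m/s, theta = 30 deg, g = 10 m/s^2
sin(30) = 1/2
Using T = 2*v0*sin(theta) / g
T = 2*43*1/2 / 10
T = 43 / 10
T = 43/10 s

43/10 s


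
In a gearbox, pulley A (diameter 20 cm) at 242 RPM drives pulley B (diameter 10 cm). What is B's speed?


Given: D1 = 20 cm, w1 = 242 RPM, D2 = 10 cm
Using D1*w1 = D2*w2
w2 = D1*w1 / D2
w2 = 20*242 / 10
w2 = 4840 / 10
w2 = 484 RPM

484 RPM


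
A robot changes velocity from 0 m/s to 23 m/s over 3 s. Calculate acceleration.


Given: initial velocity v0 = 0 m/s, final velocity v = 23 m/s, time t = 3 s
Using a = (v - v0) / t
a = (23 - 0) / 3
a = 23 / 3
a = 23/3 m/s^2

23/3 m/s^2


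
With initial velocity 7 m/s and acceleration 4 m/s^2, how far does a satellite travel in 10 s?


Given: v0 = 7 m/s, a = 4 m/s^2, t = 10 s
Using s = v0*t + (1/2)*a*t^2
s = 7*10 + (1/2)*4*10^2
s = 70 + (1/2)*400
s = 70 + 200
s = 270

270 m


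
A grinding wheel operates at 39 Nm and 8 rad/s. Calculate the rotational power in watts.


Given: tau = 39 Nm, omega = 8 rad/s
Using P = tau * omega
P = 39 * 8
P = 312 W

312 W


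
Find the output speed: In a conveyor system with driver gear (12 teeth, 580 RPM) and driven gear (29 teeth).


Given: N1 = 12 teeth, w1 = 580 RPM, N2 = 29 teeth
Using N1*w1 = N2*w2
w2 = N1*w1 / N2
w2 = 12*580 / 29
w2 = 6960 / 29
w2 = 240 RPM

240 RPM


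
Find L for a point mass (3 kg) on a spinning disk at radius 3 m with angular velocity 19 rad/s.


Given: m = 3 kg, r = 3 m, omega = 19 rad/s
For a point mass: I = m*r^2
I = 3*3^2 = 3*9 = 27
L = I*omega = 27*19
L = 513 kg*m^2/s

513 kg*m^2/s


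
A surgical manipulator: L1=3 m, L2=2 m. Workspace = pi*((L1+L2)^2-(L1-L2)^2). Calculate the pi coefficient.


Given: L1 = 3, L2 = 2
(L1+L2)^2 = (5)^2 = 25
(L1-L2)^2 = (1)^2 = 1
Difference = 25 - 1 = 24
This equals 4*L1*L2 = 4*3*2 = 24
Workspace area = 24*pi

24


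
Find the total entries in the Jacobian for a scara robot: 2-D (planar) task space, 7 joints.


Given: task space dimension = 2, joints = 7
Jacobian is a 2 x 7 matrix
Total entries = rows * columns
Total = 2 * 7
Total = 14

14


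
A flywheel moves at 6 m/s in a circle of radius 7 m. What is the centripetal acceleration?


Given: v = 6 m/s, r = 7 m
Using a_c = v^2 / r
a_c = 6^2 / 7
a_c = 36 / 7
a_c = 36/7 m/s^2

36/7 m/s^2


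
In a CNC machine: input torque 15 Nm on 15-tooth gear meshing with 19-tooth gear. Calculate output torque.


Given: N1 = 15, N2 = 19, T1 = 15 Nm
Using T2/T1 = N2/N1
T2 = T1 * N2 / N1
T2 = 15 * 19 / 15
T2 = 285 / 15
T2 = 19 Nm

19 Nm


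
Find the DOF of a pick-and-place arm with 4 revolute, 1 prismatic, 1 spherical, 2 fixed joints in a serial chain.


Given: serial robot with 4 revolute, 1 prismatic, 1 spherical, 2 fixed joints
DOF contribution per joint type: revolute=1, prismatic=1, spherical=3, fixed=0
DOF = 4*1 + 1*1 + 1*3 + 2*0
DOF = 8

8


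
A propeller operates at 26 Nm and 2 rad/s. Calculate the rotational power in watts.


Given: tau = 26 Nm, omega = 2 rad/s
Using P = tau * omega
P = 26 * 2
P = 52 W

52 W


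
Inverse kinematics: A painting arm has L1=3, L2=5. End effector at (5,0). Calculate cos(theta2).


Given: L1 = 3, L2 = 5, target (x, y) = (5, 0)
Using cos(theta2) = (x^2 + y^2 - L1^2 - L2^2) / (2*L1*L2)
x^2 + y^2 = 5^2 + 0 = 25
L1^2 + L2^2 = 9 + 25 = 34
Numerator = 25 - 34 = -9
Denominator = 2*3*5 = 30
cos(theta2) = -9/30 = -3/10

-3/10


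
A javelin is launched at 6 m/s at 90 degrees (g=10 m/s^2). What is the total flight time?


Given: v0 = 6 m/s, theta = 90 deg, g = 10 m/s^2
sin(90) = 1
Using T = 2*v0*sin(theta) / g
T = 2*6*1 / 10
T = 12 / 10
T = 6/5 s

6/5 s


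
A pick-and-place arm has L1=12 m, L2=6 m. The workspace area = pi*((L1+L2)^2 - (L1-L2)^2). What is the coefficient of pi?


Given: L1 = 12, L2 = 6
(L1+L2)^2 = (18)^2 = 324
(L1-L2)^2 = (6)^2 = 36
Difference = 324 - 36 = 288
This equals 4*L1*L2 = 4*12*6 = 288
Workspace area = 288*pi

288


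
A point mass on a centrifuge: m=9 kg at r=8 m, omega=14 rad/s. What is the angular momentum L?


Given: m = 9 kg, r = 8 m, omega = 14 rad/s
For a point mass: I = m*r^2
I = 9*8^2 = 9*64 = 576
L = I*omega = 576*14
L = 8064 kg*m^2/s

8064 kg*m^2/s


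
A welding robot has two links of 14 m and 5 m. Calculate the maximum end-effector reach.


Given: L1 = 14 m, L2 = 5 m
For a 2-link planar arm, max reach = L1 + L2 (fully extended)
Max reach = 14 + 5
Max reach = 19 m

19 m


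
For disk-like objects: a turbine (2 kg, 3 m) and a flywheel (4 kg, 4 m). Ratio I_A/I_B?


Given: M1=2 kg, R1=3 m, M2=4 kg, R2=4 m
For a disk: I = (1/2)*M*R^2, so I_A/I_B = (M1*R1^2)/(M2*R2^2)
M1*R1^2 = 2*9 = 18
M2*R2^2 = 4*16 = 64
I_A/I_B = 18/64 = 9/32

9/32


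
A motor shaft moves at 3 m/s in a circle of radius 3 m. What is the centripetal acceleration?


Given: v = 3 m/s, r = 3 m
Using a_c = v^2 / r
a_c = 3^2 / 3
a_c = 9 / 3
a_c = 3 m/s^2

3 m/s^2


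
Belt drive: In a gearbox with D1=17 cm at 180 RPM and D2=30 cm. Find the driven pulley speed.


Given: D1 = 17 cm, w1 = 180 RPM, D2 = 30 cm
Using D1*w1 = D2*w2
w2 = D1*w1 / D2
w2 = 17*180 / 30
w2 = 3060 / 30
w2 = 102 RPM

102 RPM


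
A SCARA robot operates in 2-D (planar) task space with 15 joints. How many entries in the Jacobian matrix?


Given: task space dimension = 2, joints = 15
Jacobian is a 2 x 15 matrix
Total entries = rows * columns
Total = 2 * 15
Total = 30

30


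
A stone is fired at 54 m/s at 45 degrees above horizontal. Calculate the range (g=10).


Given: v0 = 54 m/s, theta = 45 deg, g = 10 m/s^2
sin(2*45) = sin(90) = 1
Using R = v0^2 * sin(2*theta) / g
R = 54^2 * 1 / 10
R = 2916 / 10
R = 1458/5 m

1458/5 m


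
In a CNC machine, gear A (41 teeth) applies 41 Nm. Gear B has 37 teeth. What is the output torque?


Given: N1 = 41, N2 = 37, T1 = 41 Nm
Using T2/T1 = N2/N1
T2 = T1 * N2 / N1
T2 = 41 * 37 / 41
T2 = 1517 / 41
T2 = 37 Nm

37 Nm


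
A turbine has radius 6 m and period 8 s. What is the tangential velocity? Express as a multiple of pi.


Given: radius r = 6 m, period T = 8 s
Using v = 2*pi*r / T
v = 2*pi*6 / 8
v = 12*pi / 8
v = 3/2*pi m/s

3/2*pi m/s


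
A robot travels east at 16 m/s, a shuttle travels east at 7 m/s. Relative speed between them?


Given: v_A = 16 m/s east, v_B = 7 m/s east
Both move in the same direction; relative speed = |v_A - v_B|
|16 - 7| = |9|
= 9 m/s

9 m/s


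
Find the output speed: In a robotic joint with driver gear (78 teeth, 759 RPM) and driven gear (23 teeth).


Given: N1 = 78 teeth, w1 = 759 RPM, N2 = 23 teeth
Using N1*w1 = N2*w2
w2 = N1*w1 / N2
w2 = 78*759 / 23
w2 = 59202 / 23
w2 = 2574 RPM

2574 RPM


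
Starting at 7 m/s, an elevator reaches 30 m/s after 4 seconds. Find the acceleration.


Given: initial velocity v0 = 7 m/s, final velocity v = 30 m/s, time t = 4 s
Using a = (v - v0) / t
a = (30 - 7) / 4
a = 23 / 4
a = 23/4 m/s^2

23/4 m/s^2


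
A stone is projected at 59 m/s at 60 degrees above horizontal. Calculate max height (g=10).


Given: v0 = 59 m/s, theta = 60 deg, g = 10 m/s^2
sin^2(60) = 3/4
Using H = v0^2 * sin^2(theta) / (2*g)
H = 59^2 * 3/4 / (2*10)
H = 3481 * 3/4 / 20
H = 10443/4 / 20
H = 10443/80 m

10443/80 m


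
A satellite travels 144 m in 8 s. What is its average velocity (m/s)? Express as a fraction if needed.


Given: distance d = 144 m, time t = 8 s
Using v = d / t
v = 144 / 8
v = 18 m/s

18 m/s


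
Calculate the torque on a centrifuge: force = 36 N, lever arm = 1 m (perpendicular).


Given: F = 36 N, r = 1 m, angle = 90 deg (perpendicular)
Using tau = F * r * sin(90)
sin(90) = 1
tau = 36 * 1 * 1
tau = 36 Nm

36 Nm


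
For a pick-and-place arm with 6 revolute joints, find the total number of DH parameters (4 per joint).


Given: 6 joints, 4 DH parameters per joint (d, theta, a, alpha)
Total DH parameters = number_of_joints * 4
Total = 6 * 4
Total = 24

24


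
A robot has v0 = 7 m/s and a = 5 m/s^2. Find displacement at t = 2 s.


Given: v0 = 7 m/s, a = 5 m/s^2, t = 2 s
Using s = v0*t + (1/2)*a*t^2
s = 7*2 + (1/2)*5*2^2
s = 14 + (1/2)*20
s = 14 + 10
s = 24

24 m


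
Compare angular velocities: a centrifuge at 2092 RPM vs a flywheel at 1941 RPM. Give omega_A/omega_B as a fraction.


Given: RPM_A = 2092, RPM_B = 1941
omega = 2*pi*RPM/60, so omega_A/omega_B = RPM_A / RPM_B
omega_A/omega_B = 2092 / 1941
omega_A/omega_B = 2092/1941

2092/1941


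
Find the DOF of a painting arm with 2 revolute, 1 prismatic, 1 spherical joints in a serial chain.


Given: serial robot with 2 revolute, 1 prismatic, 1 spherical joints
DOF contribution per joint type: revolute=1, prismatic=1, spherical=3, fixed=0
DOF = 2*1 + 1*1 + 1*3
DOF = 6

6


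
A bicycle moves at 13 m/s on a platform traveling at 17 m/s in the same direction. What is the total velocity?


Given: object velocity = 13 m/s, platform velocity = 17 m/s (same direction)
Using classical velocity addition: v_total = v_object + v_platform
v_total = 13 + 17
v_total = 30 m/s

30 m/s


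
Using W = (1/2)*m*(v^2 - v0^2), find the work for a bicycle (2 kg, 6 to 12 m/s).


Given: m = 2 kg, v0 = 6 m/s, v = 12 m/s
Using W = (1/2)*m*(v^2 - v0^2)
v^2 = 12^2 = 144
v0^2 = 6^2 = 36
v^2 - v0^2 = 144 - 36 = 108
W = (1/2)*2*108 = 108 J

108 J


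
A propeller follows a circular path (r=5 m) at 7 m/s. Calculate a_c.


Given: v = 7 m/s, r = 5 m
Using a_c = v^2 / r
a_c = 7^2 / 5
a_c = 49 / 5
a_c = 49/5 m/s^2

49/5 m/s^2


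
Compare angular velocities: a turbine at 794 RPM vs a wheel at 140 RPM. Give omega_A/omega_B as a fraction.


Given: RPM_A = 794, RPM_B = 140
omega = 2*pi*RPM/60, so omega_A/omega_B = RPM_A / RPM_B
omega_A/omega_B = 794 / 140
omega_A/omega_B = 397/70

397/70


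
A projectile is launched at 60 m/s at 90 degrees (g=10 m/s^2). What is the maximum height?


Given: v0 = 60 m/s, theta = 90 deg, g = 10 m/s^2
sin^2(90) = 1
Using H = v0^2 * sin^2(theta) / (2*g)
H = 60^2 * 1 / (2*10)
H = 3600 * 1 / 20
H = 3600 / 20
H = 180 m

180 m


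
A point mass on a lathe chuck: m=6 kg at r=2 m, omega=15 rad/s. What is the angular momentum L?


Given: m = 6 kg, r = 2 m, omega = 15 rad/s
For a point mass: I = m*r^2
I = 6*2^2 = 6*4 = 24
L = I*omega = 24*15
L = 360 kg*m^2/s

360 kg*m^2/s


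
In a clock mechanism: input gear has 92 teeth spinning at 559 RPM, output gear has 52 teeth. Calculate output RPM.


Given: N1 = 92 teeth, w1 = 559 RPM, N2 = 52 teeth
Using N1*w1 = N2*w2
w2 = N1*w1 / N2
w2 = 92*559 / 52
w2 = 51428 / 52
w2 = 989 RPM

989 RPM


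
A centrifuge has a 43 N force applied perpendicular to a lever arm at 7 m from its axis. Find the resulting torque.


Given: F = 43 N, r = 7 m, angle = 90 deg (perpendicular)
Using tau = F * r * sin(90)
sin(90) = 1
tau = 43 * 7 * 1
tau = 301 Nm

301 Nm


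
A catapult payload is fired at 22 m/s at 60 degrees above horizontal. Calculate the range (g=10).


Given: v0 = 22 m/s, theta = 60 deg, g = 10 m/s^2
sin(2*60) = sin(120) = sqrt(3)/2
Using R = v0^2 * sin(2*theta) / g
R = 22^2 * (sqrt(3)/2) / 10
R = 484 * sqrt(3) / 20
R = 121/5*sqrt(3) m

121/5*sqrt(3) m


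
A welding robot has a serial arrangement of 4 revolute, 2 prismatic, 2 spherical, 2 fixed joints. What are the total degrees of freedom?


Given: serial robot with 4 revolute, 2 prismatic, 2 spherical, 2 fixed joints
DOF contribution per joint type: revolute=1, prismatic=1, spherical=3, fixed=0
DOF = 4*1 + 2*1 + 2*3 + 2*0
DOF = 12

12


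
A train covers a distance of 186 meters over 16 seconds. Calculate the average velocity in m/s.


Given: distance d = 186 m, time t = 16 s
Using v = d / t
v = 186 / 16
v = 93/8 m/s

93/8 m/s


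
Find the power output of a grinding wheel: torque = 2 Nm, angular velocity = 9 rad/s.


Given: tau = 2 Nm, omega = 9 rad/s
Using P = tau * omega
P = 2 * 9
P = 18 W

18 W


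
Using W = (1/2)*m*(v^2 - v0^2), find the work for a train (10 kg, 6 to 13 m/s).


Given: m = 10 kg, v0 = 6 m/s, v = 13 m/s
Using W = (1/2)*m*(v^2 - v0^2)
v^2 = 13^2 = 169
v0^2 = 6^2 = 36
v^2 - v0^2 = 169 - 36 = 133
W = (1/2)*10*133 = 665 J

665 J


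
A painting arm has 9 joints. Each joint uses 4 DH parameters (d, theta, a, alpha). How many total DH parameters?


Given: 9 joints, 4 DH parameters per joint (d, theta, a, alpha)
Total DH parameters = number_of_joints * 4
Total = 9 * 4
Total = 36

36


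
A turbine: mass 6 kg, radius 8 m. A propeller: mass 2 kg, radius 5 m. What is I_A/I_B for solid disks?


Given: M1=6 kg, R1=8 m, M2=2 kg, R2=5 m
For a disk: I = (1/2)*M*R^2, so I_A/I_B = (M1*R1^2)/(M2*R2^2)
M1*R1^2 = 6*64 = 384
M2*R2^2 = 2*25 = 50
I_A/I_B = 384/50 = 192/25

192/25


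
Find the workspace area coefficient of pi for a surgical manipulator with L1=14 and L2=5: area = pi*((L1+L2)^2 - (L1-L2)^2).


Given: L1 = 14, L2 = 5
(L1+L2)^2 = (19)^2 = 361
(L1-L2)^2 = (9)^2 = 81
Difference = 361 - 81 = 280
This equals 4*L1*L2 = 4*14*5 = 280
Workspace area = 280*pi

280


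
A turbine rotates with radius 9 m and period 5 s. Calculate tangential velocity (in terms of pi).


Given: radius r = 9 m, period T = 5 s
Using v = 2*pi*r / T
v = 2*pi*9 / 5
v = 18*pi / 5
v = 18/5*pi m/s

18/5*pi m/s


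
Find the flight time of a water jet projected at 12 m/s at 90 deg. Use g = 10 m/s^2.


Given: v0 = 12 m/s, theta = 90 deg, g = 10 m/s^2
sin(90) = 1
Using T = 2*v0*sin(theta) / g
T = 2*12*1 / 10
T = 24 / 10
T = 12/5 s

12/5 s


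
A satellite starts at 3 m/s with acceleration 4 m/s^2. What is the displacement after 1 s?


Given: v0 = 3 m/s, a = 4 m/s^2, t = 1 s
Using s = v0*t + (1/2)*a*t^2
s = 3*1 + (1/2)*4*1^2
s = 3 + (1/2)*4
s = 3 + 2
s = 5

5 m


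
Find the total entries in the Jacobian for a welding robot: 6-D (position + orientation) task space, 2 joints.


Given: task space dimension = 6, joints = 2
Jacobian is a 6 x 2 matrix
Total entries = rows * columns
Total = 6 * 2
Total = 12

12


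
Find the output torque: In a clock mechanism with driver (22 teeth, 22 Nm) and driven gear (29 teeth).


Given: N1 = 22, N2 = 29, T1 = 22 Nm
Using T2/T1 = N2/N1
T2 = T1 * N2 / N1
T2 = 22 * 29 / 22
T2 = 638 / 22
T2 = 29 Nm

29 Nm


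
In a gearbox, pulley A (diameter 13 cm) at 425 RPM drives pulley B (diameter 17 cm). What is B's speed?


Given: D1 = 13 cm, w1 = 425 RPM, D2 = 17 cm
Using D1*w1 = D2*w2
w2 = D1*w1 / D2
w2 = 13*425 / 17
w2 = 5525 / 17
w2 = 325 RPM

325 RPM


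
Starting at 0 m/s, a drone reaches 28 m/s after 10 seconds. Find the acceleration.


Given: initial velocity v0 = 0 m/s, final velocity v = 28 m/s, time t = 10 s
Using a = (v - v0) / t
a = (28 - 0) / 10
a = 28 / 10
a = 14/5 m/s^2

14/5 m/s^2


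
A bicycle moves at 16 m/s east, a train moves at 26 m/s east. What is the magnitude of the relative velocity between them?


Given: v_A = 16 m/s east, v_B = 26 m/s east
Both move in the same direction; relative speed = |v_A - v_B|
|16 - 26| = |-10|
= 10 m/s

10 m/s


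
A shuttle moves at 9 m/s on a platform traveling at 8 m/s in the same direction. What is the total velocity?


Given: object velocity = 9 m/s, platform velocity = 8 m/s (same direction)
Using classical velocity addition: v_total = v_object + v_platform
v_total = 9 + 8
v_total = 17 m/s

17 m/s


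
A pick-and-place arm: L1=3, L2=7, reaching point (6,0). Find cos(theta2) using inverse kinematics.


Given: L1 = 3, L2 = 7, target (x, y) = (6, 0)
Using cos(theta2) = (x^2 + y^2 - L1^2 - L2^2) / (2*L1*L2)
x^2 + y^2 = 6^2 + 0 = 36
L1^2 + L2^2 = 9 + 49 = 58
Numerator = 36 - 58 = -22
Denominator = 2*3*7 = 42
cos(theta2) = -22/42 = -11/21

-11/21


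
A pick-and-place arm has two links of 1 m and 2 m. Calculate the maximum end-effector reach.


Given: L1 = 1 m, L2 = 2 m
For a 2-link planar arm, max reach = L1 + L2 (fully extended)
Max reach = 1 + 2
Max reach = 3 m

3 m


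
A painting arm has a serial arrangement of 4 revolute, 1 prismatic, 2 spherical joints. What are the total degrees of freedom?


Given: serial robot with 4 revolute, 1 prismatic, 2 spherical joints
DOF contribution per joint type: revolute=1, prismatic=1, spherical=3, fixed=0
DOF = 4*1 + 1*1 + 2*3
DOF = 11

11


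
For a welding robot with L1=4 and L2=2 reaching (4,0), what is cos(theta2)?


Given: L1 = 4, L2 = 2, target (x, y) = (4, 0)
Using cos(theta2) = (x^2 + y^2 - L1^2 - L2^2) / (2*L1*L2)
x^2 + y^2 = 4^2 + 0 = 16
L1^2 + L2^2 = 16 + 4 = 20
Numerator = 16 - 20 = -4
Denominator = 2*4*2 = 16
cos(theta2) = -4/16 = -1/4

-1/4


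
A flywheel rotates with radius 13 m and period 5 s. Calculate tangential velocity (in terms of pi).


Given: radius r = 13 m, period T = 5 s
Using v = 2*pi*r / T
v = 2*pi*13 / 5
v = 26*pi / 5
v = 26/5*pi m/s

26/5*pi m/s


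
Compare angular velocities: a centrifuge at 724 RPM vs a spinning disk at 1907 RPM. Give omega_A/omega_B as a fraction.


Given: RPM_A = 724, RPM_B = 1907
omega = 2*pi*RPM/60, so omega_A/omega_B = RPM_A / RPM_B
omega_A/omega_B = 724 / 1907
omega_A/omega_B = 724/1907

724/1907


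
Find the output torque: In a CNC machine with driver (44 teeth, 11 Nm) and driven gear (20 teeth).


Given: N1 = 44, N2 = 20, T1 = 11 Nm
Using T2/T1 = N2/N1
T2 = T1 * N2 / N1
T2 = 11 * 20 / 44
T2 = 220 / 44
T2 = 5 Nm

5 Nm


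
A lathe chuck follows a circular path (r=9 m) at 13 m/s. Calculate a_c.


Given: v = 13 m/s, r = 9 m
Using a_c = v^2 / r
a_c = 13^2 / 9
a_c = 169 / 9
a_c = 169/9 m/s^2

169/9 m/s^2


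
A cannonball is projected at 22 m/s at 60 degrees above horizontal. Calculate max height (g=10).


Given: v0 = 22 m/s, theta = 60 deg, g = 10 m/s^2
sin^2(60) = 3/4
Using H = v0^2 * sin^2(theta) / (2*g)
H = 22^2 * 3/4 / (2*10)
H = 484 * 3/4 / 20
H = 363 / 20
H = 363/20 m

363/20 m


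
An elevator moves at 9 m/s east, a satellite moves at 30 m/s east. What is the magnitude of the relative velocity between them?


Given: v_A = 9 m/s east, v_B = 30 m/s east
Both move in the same direction; relative speed = |v_A - v_B|
|9 - 30| = |-21|
= 21 m/s

21 m/s


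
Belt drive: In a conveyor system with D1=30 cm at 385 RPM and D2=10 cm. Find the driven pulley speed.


Given: D1 = 30 cm, w1 = 385 RPM, D2 = 10 cm
Using D1*w1 = D2*w2
w2 = D1*w1 / D2
w2 = 30*385 / 10
w2 = 11550 / 10
w2 = 1155 RPM

1155 RPM


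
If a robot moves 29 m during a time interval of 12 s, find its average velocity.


Given: distance d = 29 m, time t = 12 s
Using v = d / t
v = 29 / 12
v = 29/12 m/s

29/12 m/s


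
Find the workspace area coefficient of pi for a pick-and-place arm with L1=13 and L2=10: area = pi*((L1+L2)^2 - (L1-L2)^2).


Given: L1 = 13, L2 = 10
(L1+L2)^2 = (23)^2 = 529
(L1-L2)^2 = (3)^2 = 9
Difference = 529 - 9 = 520
This equals 4*L1*L2 = 4*13*10 = 520
Workspace area = 520*pi

520


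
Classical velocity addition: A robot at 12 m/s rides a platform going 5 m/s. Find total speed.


Given: object velocity = 12 m/s, platform velocity = 5 m/s (same direction)
Using classical velocity addition: v_total = v_object + v_platform
v_total = 12 + 5
v_total = 17 m/s

17 m/s


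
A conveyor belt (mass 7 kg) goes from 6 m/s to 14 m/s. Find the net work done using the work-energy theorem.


Given: m = 7 kg, v0 = 6 m/s, v = 14 m/s
Using W = (1/2)*m*(v^2 - v0^2)
v^2 = 14^2 = 196
v0^2 = 6^2 = 36
v^2 - v0^2 = 196 - 36 = 160
W = (1/2)*7*160 = 560 J

560 J


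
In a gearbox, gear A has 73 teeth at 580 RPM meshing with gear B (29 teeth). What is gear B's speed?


Given: N1 = 73 teeth, w1 = 580 RPM, N2 = 29 teeth
Using N1*w1 = N2*w2
w2 = N1*w1 / N2
w2 = 73*580 / 29
w2 = 42340 / 29
w2 = 1460 RPM

1460 RPM


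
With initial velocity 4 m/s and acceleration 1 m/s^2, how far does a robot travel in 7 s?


Given: v0 = 4 m/s, a = 1 m/s^2, t = 7 s
Using s = v0*t + (1/2)*a*t^2
s = 4*7 + (1/2)*1*7^2
s = 28 + (1/2)*49
s = 28 + 49/2
s = 105/2

105/2 m


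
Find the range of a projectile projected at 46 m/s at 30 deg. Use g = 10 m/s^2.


Given: v0 = 46 m/s, theta = 30 deg, g = 10 m/s^2
sin(2*30) = sin(60) = sqrt(3)/2
Using R = v0^2 * sin(2*theta) / g
R = 46^2 * (sqrt(3)/2) / 10
R = 2116 * sqrt(3) / 20
R = 529/5*sqrt(3) m

529/5*sqrt(3) m


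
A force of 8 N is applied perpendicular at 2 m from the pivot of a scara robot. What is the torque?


Given: F = 8 N, r = 2 m, angle = 90 deg (perpendicular)
Using tau = F * r * sin(90)
sin(90) = 1
tau = 8 * 2 * 1
tau = 16 Nm

16 Nm


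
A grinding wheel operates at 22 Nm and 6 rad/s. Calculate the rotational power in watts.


Given: tau = 22 Nm, omega = 6 rad/s
Using P = tau * omega
P = 22 * 6
P = 132 W

132 W


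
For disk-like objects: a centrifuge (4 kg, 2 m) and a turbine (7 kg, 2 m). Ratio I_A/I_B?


Given: M1=4 kg, R1=2 m, M2=7 kg, R2=2 m
For a disk: I = (1/2)*M*R^2, so I_A/I_B = (M1*R1^2)/(M2*R2^2)
M1*R1^2 = 4*4 = 16
M2*R2^2 = 7*4 = 28
I_A/I_B = 16/28 = 4/7

4/7


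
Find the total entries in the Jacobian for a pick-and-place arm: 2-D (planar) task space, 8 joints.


Given: task space dimension = 2, joints = 8
Jacobian is a 2 x 8 matrix
Total entries = rows * columns
Total = 2 * 8
Total = 16

16


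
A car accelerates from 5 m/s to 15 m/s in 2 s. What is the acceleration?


Given: initial velocity v0 = 5 m/s, final velocity v = 15 m/s, time t = 2 s
Using a = (v - v0) / t
a = (15 - 5) / 2
a = 10 / 2
a = 5 m/s^2

5 m/s^2


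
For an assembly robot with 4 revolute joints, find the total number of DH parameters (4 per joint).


Given: 4 joints, 4 DH parameters per joint (d, theta, a, alpha)
Total DH parameters = number_of_joints * 4
Total = 4 * 4
Total = 16

16


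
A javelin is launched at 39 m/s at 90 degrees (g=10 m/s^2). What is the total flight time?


Given: v0 = 39 m/s, theta = 90 deg, g = 10 m/s^2
sin(90) = 1
Using T = 2*v0*sin(theta) / g
T = 2*39*1 / 10
T = 78 / 10
T = 39/5 s

39/5 s


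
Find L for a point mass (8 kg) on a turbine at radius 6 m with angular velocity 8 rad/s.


Given: m = 8 kg, r = 6 m, omega = 8 rad/s
For a point mass: I = m*r^2
I = 8*6^2 = 8*36 = 288
L = I*omega = 288*8
L = 2304 kg*m^2/s

2304 kg*m^2/s


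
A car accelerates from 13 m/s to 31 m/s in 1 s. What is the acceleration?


Given: initial velocity v0 = 13 m/s, final velocity v = 31 m/s, time t = 1 s
Using a = (v - v0) / t
a = (31 - 13) / 1
a = 18 / 1
a = 18 m/s^2

18 m/s^2


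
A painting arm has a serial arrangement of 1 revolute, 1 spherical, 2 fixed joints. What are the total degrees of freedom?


Given: serial robot with 1 revolute, 1 spherical, 2 fixed joints
DOF contribution per joint type: revolute=1, prismatic=1, spherical=3, fixed=0
DOF = 1*1 + 1*3 + 2*0
DOF = 4

4


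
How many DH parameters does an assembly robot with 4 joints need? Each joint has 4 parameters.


Given: 4 joints, 4 DH parameters per joint (d, theta, a, alpha)
Total DH parameters = number_of_joints * 4
Total = 4 * 4
Total = 16

16


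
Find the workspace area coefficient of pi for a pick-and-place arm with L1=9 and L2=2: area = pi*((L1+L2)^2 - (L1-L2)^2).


Given: L1 = 9, L2 = 2
(L1+L2)^2 = (11)^2 = 121
(L1-L2)^2 = (7)^2 = 49
Difference = 121 - 49 = 72
This equals 4*L1*L2 = 4*9*2 = 72
Workspace area = 72*pi

72


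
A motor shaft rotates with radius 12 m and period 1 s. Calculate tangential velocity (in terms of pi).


Given: radius r = 12 m, period T = 1 s
Using v = 2*pi*r / T
v = 2*pi*12 / 1
v = 24*pi / 1
v = 24*pi m/s

24*pi m/s


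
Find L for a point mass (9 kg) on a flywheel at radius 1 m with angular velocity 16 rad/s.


Given: m = 9 kg, r = 1 m, omega = 16 rad/s
For a point mass: I = m*r^2
I = 9*1^2 = 9*1 = 9
L = I*omega = 9*16
L = 144 kg*m^2/s

144 kg*m^2/s


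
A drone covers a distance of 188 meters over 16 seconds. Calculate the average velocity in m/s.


Given: distance d = 188 m, time t = 16 s
Using v = d / t
v = 188 / 16
v = 47/4 m/s

47/4 m/s


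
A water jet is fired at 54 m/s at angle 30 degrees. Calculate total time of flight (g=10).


Given: v0 = 54 m/s, theta = 30 deg, g = 10 m/s^2
sin(30) = 1/2
Using T = 2*v0*sin(theta) / g
T = 2*54*1/2 / 10
T = 54 / 10
T = 27/5 s

27/5 s


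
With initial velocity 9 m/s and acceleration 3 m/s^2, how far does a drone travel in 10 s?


Given: v0 = 9 m/s, a = 3 m/s^2, t = 10 s
Using s = v0*t + (1/2)*a*t^2
s = 9*10 + (1/2)*3*10^2
s = 90 + (1/2)*300
s = 90 + 150
s = 240

240 m


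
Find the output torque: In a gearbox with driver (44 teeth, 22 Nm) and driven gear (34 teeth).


Given: N1 = 44, N2 = 34, T1 = 22 Nm
Using T2/T1 = N2/N1
T2 = T1 * N2 / N1
T2 = 22 * 34 / 44
T2 = 748 / 44
T2 = 17 Nm

17 Nm


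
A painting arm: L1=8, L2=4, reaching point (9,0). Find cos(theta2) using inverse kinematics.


Given: L1 = 8, L2 = 4, target (x, y) = (9, 0)
Using cos(theta2) = (x^2 + y^2 - L1^2 - L2^2) / (2*L1*L2)
x^2 + y^2 = 9^2 + 0 = 81
L1^2 + L2^2 = 64 + 16 = 80
Numerator = 81 - 80 = 1
Denominator = 2*8*4 = 64
cos(theta2) = 1/64 = 1/64

1/64


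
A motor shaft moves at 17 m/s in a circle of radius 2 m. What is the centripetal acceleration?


Given: v = 17 m/s, r = 2 m
Using a_c = v^2 / r
a_c = 17^2 / 2
a_c = 289 / 2
a_c = 289/2 m/s^2

289/2 m/s^2


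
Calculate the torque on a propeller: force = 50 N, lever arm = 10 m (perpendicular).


Given: F = 50 N, r = 10 m, angle = 90 deg (perpendicular)
Using tau = F * r * sin(90)
sin(90) = 1
tau = 50 * 10 * 1
tau = 500 Nm

500 Nm


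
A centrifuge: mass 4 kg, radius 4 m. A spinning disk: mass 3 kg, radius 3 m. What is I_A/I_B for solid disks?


Given: M1=4 kg, R1=4 m, M2=3 kg, R2=3 m
For a disk: I = (1/2)*M*R^2, so I_A/I_B = (M1*R1^2)/(M2*R2^2)
M1*R1^2 = 4*16 = 64
M2*R2^2 = 3*9 = 27
I_A/I_B = 64/27 = 64/27

64/27


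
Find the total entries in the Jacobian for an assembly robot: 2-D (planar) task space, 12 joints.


Given: task space dimension = 2, joints = 12
Jacobian is a 2 x 12 matrix
Total entries = rows * columns
Total = 2 * 12
Total = 24

24


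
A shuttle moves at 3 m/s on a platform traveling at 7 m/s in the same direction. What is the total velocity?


Given: object velocity = 3 m/s, platform velocity = 7 m/s (same direction)
Using classical velocity addition: v_total = v_object + v_platform
v_total = 3 + 7
v_total = 10 m/s

10 m/s


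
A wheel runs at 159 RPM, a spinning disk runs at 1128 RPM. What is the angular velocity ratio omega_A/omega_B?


Given: RPM_A = 159, RPM_B = 1128
omega = 2*pi*RPM/60, so omega_A/omega_B = RPM_A / RPM_B
omega_A/omega_B = 159 / 1128
omega_A/omega_B = 53/376

53/376


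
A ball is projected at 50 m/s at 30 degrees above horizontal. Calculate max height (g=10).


Given: v0 = 50 m/s, theta = 30 deg, g = 10 m/s^2
sin^2(30) = 1/4
Using H = v0^2 * sin^2(theta) / (2*g)
H = 50^2 * 1/4 / (2*10)
H = 2500 * 1/4 / 20
H = 625 / 20
H = 125/4 m

125/4 m


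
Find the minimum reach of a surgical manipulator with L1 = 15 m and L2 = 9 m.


Given: L1 = 15 m, L2 = 9 m
For a 2-link planar arm, min reach = |L1 - L2| (second link folded back)
Min reach = |15 - 9|
Min reach = 6 m

6 m


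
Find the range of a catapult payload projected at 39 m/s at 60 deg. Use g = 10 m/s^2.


Given: v0 = 39 m/s, theta = 60 deg, g = 10 m/s^2
sin(2*60) = sin(120) = sqrt(3)/2
Using R = v0^2 * sin(2*theta) / g
R = 39^2 * (sqrt(3)/2) / 10
R = 1521 * sqrt(3) / 20
R = 1521/20*sqrt(3) m

1521/20*sqrt(3) m


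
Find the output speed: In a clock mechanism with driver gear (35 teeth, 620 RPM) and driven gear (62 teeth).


Given: N1 = 35 teeth, w1 = 620 RPM, N2 = 62 teeth
Using N1*w1 = N2*w2
w2 = N1*w1 / N2
w2 = 35*620 / 62
w2 = 21700 / 62
w2 = 350 RPM

350 RPM


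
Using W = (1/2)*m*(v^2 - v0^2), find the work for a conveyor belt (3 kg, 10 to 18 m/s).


Given: m = 3 kg, v0 = 10 m/s, v = 18 m/s
Using W = (1/2)*m*(v^2 - v0^2)
v^2 = 18^2 = 324
v0^2 = 10^2 = 100
v^2 - v0^2 = 324 - 100 = 224
W = (1/2)*3*224 = 336 J

336 J


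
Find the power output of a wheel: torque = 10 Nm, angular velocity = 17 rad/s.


Given: tau = 10 Nm, omega = 17 rad/s
Using P = tau * omega
P = 10 * 17
P = 170 W

170 W


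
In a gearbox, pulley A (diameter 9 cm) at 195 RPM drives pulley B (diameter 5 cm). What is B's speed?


Given: D1 = 9 cm, w1 = 195 RPM, D2 = 5 cm
Using D1*w1 = D2*w2
w2 = D1*w1 / D2
w2 = 9*195 / 5
w2 = 1755 / 5
w2 = 351 RPM

351 RPM


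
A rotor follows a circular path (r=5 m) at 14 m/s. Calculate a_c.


Given: v = 14 m/s, r = 5 m
Using a_c = v^2 / r
a_c = 14^2 / 5
a_c = 196 / 5
a_c = 196/5 m/s^2

196/5 m/s^2


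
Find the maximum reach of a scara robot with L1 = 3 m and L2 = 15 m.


Given: L1 = 3 m, L2 = 15 m
For a 2-link planar arm, max reach = L1 + L2 (fully extended)
Max reach = 3 + 15
Max reach = 18 m

18 m


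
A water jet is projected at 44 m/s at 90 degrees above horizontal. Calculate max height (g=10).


Given: v0 = 44 m/s, theta = 90 deg, g = 10 m/s^2
sin^2(90) = 1
Using H = v0^2 * sin^2(theta) / (2*g)
H = 44^2 * 1 / (2*10)
H = 1936 * 1 / 20
H = 1936 / 20
H = 484/5 m

484/5 m


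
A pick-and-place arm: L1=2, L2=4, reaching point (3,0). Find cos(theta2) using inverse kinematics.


Given: L1 = 2, L2 = 4, target (x, y) = (3, 0)
Using cos(theta2) = (x^2 + y^2 - L1^2 - L2^2) / (2*L1*L2)
x^2 + y^2 = 3^2 + 0 = 9
L1^2 + L2^2 = 4 + 16 = 20
Numerator = 9 - 20 = -11
Denominator = 2*2*4 = 16
cos(theta2) = -11/16 = -11/16

-11/16


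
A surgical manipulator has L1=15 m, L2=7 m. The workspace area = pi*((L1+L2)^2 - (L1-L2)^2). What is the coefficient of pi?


Given: L1 = 15, L2 = 7
(L1+L2)^2 = (22)^2 = 484
(L1-L2)^2 = (8)^2 = 64
Difference = 484 - 64 = 420
This equals 4*L1*L2 = 4*15*7 = 420
Workspace area = 420*pi

420


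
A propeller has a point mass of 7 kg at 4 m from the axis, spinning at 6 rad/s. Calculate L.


Given: m = 7 kg, r = 4 m, omega = 6 rad/s
For a point mass: I = m*r^2
I = 7*4^2 = 7*16 = 112
L = I*omega = 112*6
L = 672 kg*m^2/s

672 kg*m^2/s


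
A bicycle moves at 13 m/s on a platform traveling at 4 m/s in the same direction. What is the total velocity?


Given: object velocity = 13 m/s, platform velocity = 4 m/s (same direction)
Using classical velocity addition: v_total = v_object + v_platform
v_total = 13 + 4
v_total = 17 m/s

17 m/s


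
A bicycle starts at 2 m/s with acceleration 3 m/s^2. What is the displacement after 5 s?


Given: v0 = 2 m/s, a = 3 m/s^2, t = 5 s
Using s = v0*t + (1/2)*a*t^2
s = 2*5 + (1/2)*3*5^2
s = 10 + (1/2)*75
s = 10 + 75/2
s = 95/2

95/2 m


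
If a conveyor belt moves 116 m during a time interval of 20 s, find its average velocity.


Given: distance d = 116 m, time t = 20 s
Using v = d / t
v = 116 / 20
v = 29/5 m/s

29/5 m/s


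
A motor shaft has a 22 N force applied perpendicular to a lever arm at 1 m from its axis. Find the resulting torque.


Given: F = 22 N, r = 1 m, angle = 90 deg (perpendicular)
Using tau = F * r * sin(90)
sin(90) = 1
tau = 22 * 1 * 1
tau = 22 Nm

22 Nm


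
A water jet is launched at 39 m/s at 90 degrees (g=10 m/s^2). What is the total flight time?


Given: v0 = 39 m/s, theta = 90 deg, g = 10 m/s^2
sin(90) = 1
Using T = 2*v0*sin(theta) / g
T = 2*39*1 / 10
T = 78 / 10
T = 39/5 s

39/5 s


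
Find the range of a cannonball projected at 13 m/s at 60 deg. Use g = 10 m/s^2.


Given: v0 = 13 m/s, theta = 60 deg, g = 10 m/s^2
sin(2*60) = sin(120) = sqrt(3)/2
Using R = v0^2 * sin(2*theta) / g
R = 13^2 * (sqrt(3)/2) / 10
R = 169 * sqrt(3) / 20
R = 169/20*sqrt(3) m

169/20*sqrt(3) m


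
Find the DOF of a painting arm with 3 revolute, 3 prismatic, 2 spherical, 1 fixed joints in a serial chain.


Given: serial robot with 3 revolute, 3 prismatic, 2 spherical, 1 fixed joints
DOF contribution per joint type: revolute=1, prismatic=1, spherical=3, fixed=0
DOF = 3*1 + 3*1 + 2*3 + 1*0
DOF = 12

12


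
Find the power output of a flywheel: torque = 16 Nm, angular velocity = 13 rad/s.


Given: tau = 16 Nm, omega = 13 rad/s
Using P = tau * omega
P = 16 * 13
P = 208 W

208 W


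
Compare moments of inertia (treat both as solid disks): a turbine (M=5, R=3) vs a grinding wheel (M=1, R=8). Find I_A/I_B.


Given: M1=5 kg, R1=3 m, M2=1 kg, R2=8 m
For a disk: I = (1/2)*M*R^2, so I_A/I_B = (M1*R1^2)/(M2*R2^2)
M1*R1^2 = 5*9 = 45
M2*R2^2 = 1*64 = 64
I_A/I_B = 45/64 = 45/64

45/64


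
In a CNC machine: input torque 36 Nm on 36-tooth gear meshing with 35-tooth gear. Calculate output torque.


Given: N1 = 36, N2 = 35, T1 = 36 Nm
Using T2/T1 = N2/N1
T2 = T1 * N2 / N1
T2 = 36 * 35 / 36
T2 = 1260 / 36
T2 = 35 Nm

35 Nm


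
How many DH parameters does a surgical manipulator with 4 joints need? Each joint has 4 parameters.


Given: 4 joints, 4 DH parameters per joint (d, theta, a, alpha)
Total DH parameters = number_of_joints * 4
Total = 4 * 4
Total = 16

16


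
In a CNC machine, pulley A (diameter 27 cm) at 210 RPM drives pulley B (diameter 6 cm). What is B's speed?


Given: D1 = 27 cm, w1 = 210 RPM, D2 = 6 cm
Using D1*w1 = D2*w2
w2 = D1*w1 / D2
w2 = 27*210 / 6
w2 = 5670 / 6
w2 = 945 RPM

945 RPM
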